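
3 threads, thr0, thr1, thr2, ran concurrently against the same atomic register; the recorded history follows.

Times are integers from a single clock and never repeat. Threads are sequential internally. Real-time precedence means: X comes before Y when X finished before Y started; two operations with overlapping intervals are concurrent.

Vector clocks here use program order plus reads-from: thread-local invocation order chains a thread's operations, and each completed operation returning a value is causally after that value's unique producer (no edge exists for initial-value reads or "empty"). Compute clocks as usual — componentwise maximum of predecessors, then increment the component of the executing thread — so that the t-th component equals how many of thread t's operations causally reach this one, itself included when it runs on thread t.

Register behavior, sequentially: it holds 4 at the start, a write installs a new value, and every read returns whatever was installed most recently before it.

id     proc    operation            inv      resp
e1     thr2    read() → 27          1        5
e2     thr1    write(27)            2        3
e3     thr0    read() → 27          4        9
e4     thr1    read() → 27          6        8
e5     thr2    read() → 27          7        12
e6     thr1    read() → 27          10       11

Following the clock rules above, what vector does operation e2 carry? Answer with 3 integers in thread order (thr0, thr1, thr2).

invoked at 2, e2 has no predecessors; its own thr1 bump gives (0, 1, 0)
e1 (invocation 1): componentwise max over VC(e2)=(0, 1, 0), +1 at thr2, giving (0, 1, 1)
e4 (invocation 6): componentwise max over VC(e2)=(0, 1, 0), +1 at thr1, giving (0, 2, 0)
e3 (invocation 4): componentwise max over VC(e2)=(0, 1, 0), +1 at thr0, giving (1, 1, 0)
e5 (invocation 7): componentwise max over VC(e1)=(0, 1, 1), VC(e2)=(0, 1, 0), +1 at thr2, giving (0, 1, 2)
e6 (invocation 10): componentwise max over VC(e2)=(0, 1, 0), VC(e4)=(0, 2, 0), +1 at thr1, giving (0, 3, 0)
target: VC(e2) = (0, 1, 0)

(0, 1, 0)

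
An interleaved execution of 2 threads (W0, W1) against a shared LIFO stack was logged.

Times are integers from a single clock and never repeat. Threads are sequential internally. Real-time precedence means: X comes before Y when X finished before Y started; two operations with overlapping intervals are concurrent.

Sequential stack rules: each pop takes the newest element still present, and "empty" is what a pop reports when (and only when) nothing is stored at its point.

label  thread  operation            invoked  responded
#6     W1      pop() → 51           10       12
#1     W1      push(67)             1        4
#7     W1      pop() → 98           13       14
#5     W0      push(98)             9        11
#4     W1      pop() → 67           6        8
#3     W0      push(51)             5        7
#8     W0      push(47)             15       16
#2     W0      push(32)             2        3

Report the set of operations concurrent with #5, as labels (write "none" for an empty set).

#6

overlap test against #5 [9,11]: concurrent iff the interval meets 9..11
#1 [1,4]: before
#2 [2,3]: before
#3 [5,7]: before
#4 [6,8]: before
#6 [10,12]: concurrent
#7 [13,14]: after
#8 [15,16]: after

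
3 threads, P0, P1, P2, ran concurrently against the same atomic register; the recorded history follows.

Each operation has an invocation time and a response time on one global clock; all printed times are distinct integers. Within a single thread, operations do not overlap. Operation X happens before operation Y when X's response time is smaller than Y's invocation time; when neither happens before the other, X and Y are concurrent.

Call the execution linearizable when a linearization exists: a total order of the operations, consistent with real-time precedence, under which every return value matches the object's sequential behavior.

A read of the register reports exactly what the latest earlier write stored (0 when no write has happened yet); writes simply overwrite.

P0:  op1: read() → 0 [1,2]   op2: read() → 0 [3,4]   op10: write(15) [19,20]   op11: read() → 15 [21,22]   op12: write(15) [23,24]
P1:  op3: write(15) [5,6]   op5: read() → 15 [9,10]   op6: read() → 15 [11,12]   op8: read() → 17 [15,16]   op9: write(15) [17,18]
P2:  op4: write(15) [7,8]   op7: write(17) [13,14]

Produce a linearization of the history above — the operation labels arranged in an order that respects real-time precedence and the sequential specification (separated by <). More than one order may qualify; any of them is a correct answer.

after step 1 (op1 read() → 0): value 0
after step 2 (op2 read() → 0): value 0
after step 3 (op3 write(15)): value 15
after step 4 (op4 write(15)): value 15
after step 5 (op5 read() → 15): value 15
after step 6 (op6 read() → 15): value 15
after step 7 (op7 write(17)): value 17
after step 8 (op8 read() → 17): value 17
after step 9 (op9 write(15)): value 15
after step 10 (op10 write(15)): value 15
after step 11 (op11 read() → 15): value 15
after step 12 (op12 write(15)): value 15

op1 < op2 < op3 < op4 < op5 < op6 < op7 < op8 < op9 < op10 < op11 < op12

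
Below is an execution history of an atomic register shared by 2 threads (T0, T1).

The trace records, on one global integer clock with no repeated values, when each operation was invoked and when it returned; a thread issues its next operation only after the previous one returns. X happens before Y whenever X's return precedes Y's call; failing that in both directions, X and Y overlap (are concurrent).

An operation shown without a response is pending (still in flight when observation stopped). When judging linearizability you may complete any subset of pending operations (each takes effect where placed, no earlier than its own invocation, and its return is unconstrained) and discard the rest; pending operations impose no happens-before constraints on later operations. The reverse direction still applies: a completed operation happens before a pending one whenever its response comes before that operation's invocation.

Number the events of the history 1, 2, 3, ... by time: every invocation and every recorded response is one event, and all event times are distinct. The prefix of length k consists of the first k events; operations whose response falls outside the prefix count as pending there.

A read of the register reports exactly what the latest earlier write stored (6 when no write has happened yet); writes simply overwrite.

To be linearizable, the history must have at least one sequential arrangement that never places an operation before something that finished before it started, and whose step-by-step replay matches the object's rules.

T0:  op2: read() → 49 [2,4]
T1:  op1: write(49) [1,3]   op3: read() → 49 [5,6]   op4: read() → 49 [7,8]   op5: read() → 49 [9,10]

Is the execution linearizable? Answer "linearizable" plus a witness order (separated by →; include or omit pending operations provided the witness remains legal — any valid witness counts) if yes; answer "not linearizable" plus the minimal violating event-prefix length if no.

linearizable — witness: op1 → op2 → op3 → op4 → op5

1. op1 write(49), leaving value 49
2. op2 read() → 49, leaving value 49
3. op3 read() → 49, leaving value 49
4. op4 read() → 49, leaving value 49
5. op5 read() → 49, leaving value 49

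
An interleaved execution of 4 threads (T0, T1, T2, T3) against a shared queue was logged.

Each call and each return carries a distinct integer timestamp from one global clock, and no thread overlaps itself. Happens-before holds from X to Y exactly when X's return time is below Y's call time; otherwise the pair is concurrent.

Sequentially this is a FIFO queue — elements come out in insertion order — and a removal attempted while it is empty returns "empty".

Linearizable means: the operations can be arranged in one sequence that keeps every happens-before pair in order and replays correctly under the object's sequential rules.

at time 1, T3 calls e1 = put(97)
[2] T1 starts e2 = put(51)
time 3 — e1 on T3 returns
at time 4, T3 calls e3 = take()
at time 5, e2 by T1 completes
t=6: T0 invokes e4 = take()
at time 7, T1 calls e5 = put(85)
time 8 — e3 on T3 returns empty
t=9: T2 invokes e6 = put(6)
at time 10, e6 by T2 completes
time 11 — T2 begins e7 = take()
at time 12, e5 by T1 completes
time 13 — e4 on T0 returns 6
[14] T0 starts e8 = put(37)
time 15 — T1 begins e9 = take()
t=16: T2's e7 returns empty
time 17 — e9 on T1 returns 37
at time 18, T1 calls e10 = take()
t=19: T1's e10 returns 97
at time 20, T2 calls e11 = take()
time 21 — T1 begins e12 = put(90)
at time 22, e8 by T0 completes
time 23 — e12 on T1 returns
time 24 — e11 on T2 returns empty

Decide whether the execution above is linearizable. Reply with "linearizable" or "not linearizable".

not linearizable

through event 7 a valid linearization exists; event 8 (e3 responding at time 8) ends that
the 3 completed operations admit 3 real-time orders; each fails the queue replay
completion choices over the 2 pending operations (e4, e5) were checked; none helps
sample order e1, e2, e3 (pending dropped) stalls at step 3 — e3 take() → empty has no legal effect
sample order e1, e3, e2 (pending dropped) stalls at step 2 — e3 take() → empty has no legal effect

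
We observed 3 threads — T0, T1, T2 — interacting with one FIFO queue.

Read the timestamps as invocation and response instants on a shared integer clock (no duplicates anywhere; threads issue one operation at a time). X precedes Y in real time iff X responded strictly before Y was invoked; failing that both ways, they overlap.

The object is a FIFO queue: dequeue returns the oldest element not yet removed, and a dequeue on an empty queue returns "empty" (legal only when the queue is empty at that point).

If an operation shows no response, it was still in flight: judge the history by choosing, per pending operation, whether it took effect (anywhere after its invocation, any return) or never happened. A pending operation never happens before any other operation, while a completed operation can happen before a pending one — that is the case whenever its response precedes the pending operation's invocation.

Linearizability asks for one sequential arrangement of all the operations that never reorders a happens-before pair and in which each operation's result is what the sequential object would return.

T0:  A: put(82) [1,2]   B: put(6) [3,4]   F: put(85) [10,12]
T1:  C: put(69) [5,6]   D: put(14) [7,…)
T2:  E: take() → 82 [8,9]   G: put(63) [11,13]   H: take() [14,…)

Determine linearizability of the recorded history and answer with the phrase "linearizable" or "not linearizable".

linearizable

witness order: A, B, C, D, E, F, G
1. A put(82), leaving queue <82>
2. B put(6), leaving queue <82,6>
3. C put(69), leaving queue <82,6,69>
4. D put(14) (pending, included), leaving queue <82,6,69,14>
5. E take() → 82, leaving queue <6,69,14>
6. F put(85), leaving queue <6,69,14,85>
7. G put(63), leaving queue <6,69,14,85,63>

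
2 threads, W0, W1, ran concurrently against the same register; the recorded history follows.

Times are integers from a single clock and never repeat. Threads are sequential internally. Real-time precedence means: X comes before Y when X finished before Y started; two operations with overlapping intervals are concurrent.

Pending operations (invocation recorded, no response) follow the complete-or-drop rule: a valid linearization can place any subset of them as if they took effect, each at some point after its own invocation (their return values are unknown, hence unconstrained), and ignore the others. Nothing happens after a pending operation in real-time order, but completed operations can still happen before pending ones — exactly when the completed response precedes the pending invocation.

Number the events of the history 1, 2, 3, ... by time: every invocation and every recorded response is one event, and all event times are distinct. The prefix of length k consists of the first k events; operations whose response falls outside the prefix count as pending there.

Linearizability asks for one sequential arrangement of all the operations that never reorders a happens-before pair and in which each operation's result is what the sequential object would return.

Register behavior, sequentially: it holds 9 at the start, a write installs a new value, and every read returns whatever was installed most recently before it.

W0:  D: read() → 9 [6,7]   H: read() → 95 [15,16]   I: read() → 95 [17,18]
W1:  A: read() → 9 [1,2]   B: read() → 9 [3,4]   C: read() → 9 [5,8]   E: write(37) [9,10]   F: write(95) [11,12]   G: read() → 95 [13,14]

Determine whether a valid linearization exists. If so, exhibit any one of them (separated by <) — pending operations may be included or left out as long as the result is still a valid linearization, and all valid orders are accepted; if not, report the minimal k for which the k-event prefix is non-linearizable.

linearizable — witness: A < B < C < D < E < F < G < H < I

step 1: A read() → 9 — value 9
step 2: B read() → 9 — value 9
step 3: C read() → 9 — value 9
step 4: D read() → 9 — value 9
step 5: E write(37) — value 37
step 6: F write(95) — value 95
step 7: G read() → 95 — value 95
step 8: H read() → 95 — value 95
step 9: I read() → 95 — value 95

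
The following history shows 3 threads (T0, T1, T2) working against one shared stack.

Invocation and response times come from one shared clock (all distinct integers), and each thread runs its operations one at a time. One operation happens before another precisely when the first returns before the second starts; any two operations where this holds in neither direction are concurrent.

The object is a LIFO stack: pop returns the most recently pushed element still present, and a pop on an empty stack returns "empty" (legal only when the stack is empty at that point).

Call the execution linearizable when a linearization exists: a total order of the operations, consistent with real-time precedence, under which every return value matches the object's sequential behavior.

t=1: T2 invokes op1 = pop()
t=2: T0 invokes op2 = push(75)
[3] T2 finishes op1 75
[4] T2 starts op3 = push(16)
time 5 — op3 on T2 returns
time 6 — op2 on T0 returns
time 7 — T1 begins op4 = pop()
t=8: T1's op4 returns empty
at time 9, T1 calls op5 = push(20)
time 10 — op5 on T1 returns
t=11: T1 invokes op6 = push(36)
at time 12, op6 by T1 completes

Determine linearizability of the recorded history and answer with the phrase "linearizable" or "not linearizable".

not linearizable

prefix check: 1..7 passes, 1..8 fails once op4's time-8 response joins
the 4 completed operations admit 3 real-time orders; each fails the stack replay
e.g. op1, op2, op3, op4: illegal at step 1, since op1 pop() → 75 cannot apply there
e.g. op1, op3, op2, op4: illegal at step 1, since op1 pop() → 75 cannot apply there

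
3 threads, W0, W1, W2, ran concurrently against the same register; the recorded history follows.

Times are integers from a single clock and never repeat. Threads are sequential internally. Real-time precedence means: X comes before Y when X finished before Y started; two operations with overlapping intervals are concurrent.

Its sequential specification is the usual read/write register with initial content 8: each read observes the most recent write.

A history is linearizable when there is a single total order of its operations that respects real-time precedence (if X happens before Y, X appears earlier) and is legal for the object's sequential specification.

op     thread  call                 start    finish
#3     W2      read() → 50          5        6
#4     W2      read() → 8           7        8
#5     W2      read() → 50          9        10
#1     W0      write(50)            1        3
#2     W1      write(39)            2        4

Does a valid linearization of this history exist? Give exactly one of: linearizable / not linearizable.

not linearizable

events 1..7 are fine; event 8 — the response of #4 at time 8 — makes the prefix non-linearizable
no legal order exists: 2 real-time-consistent candidates over 4 completed register operations, all rejected
sample order #1, #2, #3, #4 stalls at step 3 — #3 read() → 50 has no legal effect
sample order #2, #1, #3, #4 stalls at step 4 — #4 read() → 8 has no legal effect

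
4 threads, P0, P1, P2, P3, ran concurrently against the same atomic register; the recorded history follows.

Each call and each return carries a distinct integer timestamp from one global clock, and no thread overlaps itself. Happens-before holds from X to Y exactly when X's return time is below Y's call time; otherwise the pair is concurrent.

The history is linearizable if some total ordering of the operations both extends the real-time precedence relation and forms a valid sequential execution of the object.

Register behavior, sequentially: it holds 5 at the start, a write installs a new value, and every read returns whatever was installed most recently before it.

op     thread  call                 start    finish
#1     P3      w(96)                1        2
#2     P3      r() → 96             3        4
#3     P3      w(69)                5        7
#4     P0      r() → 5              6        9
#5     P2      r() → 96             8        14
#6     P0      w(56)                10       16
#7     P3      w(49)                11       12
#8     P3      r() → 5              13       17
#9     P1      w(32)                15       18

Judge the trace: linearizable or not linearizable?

not linearizable

prefix check: 1..8 passes, 1..9 fails once #4's time-9 response joins
the 4 completed operations admit 2 real-time orders; each fails the atomic register replay
no completion choice of the 1 pending operation (#5) rescues it — every subset was tried
for example #1, #2, #3, #4 (pending dropped) fails at step 4: #4 r() → 5 is not legal there
for example #1, #2, #4, #3 (pending dropped) fails at step 3: #4 r() → 5 is not legal there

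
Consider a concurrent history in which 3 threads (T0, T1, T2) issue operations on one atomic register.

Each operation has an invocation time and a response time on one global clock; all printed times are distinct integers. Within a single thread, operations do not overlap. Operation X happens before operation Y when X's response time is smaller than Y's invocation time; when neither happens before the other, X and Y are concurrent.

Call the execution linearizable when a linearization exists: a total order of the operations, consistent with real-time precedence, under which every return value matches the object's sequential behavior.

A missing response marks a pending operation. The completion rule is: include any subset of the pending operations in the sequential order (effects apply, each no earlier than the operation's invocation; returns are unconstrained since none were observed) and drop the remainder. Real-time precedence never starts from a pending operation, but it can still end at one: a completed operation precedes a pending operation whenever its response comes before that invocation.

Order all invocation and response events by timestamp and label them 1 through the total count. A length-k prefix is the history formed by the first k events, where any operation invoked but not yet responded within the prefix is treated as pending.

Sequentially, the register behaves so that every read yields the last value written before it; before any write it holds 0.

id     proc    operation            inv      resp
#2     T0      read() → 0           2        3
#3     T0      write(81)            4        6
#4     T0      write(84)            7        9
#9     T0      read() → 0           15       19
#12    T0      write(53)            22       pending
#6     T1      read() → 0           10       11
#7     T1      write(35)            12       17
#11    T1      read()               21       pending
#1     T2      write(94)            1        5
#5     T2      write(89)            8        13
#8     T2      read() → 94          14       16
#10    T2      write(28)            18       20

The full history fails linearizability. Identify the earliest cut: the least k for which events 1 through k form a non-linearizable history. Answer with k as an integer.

11

one valid order for events 1..10 is #2, #1, #3, #4:
1. #2 read() → 0, leaving value 0
2. #1 write(94), leaving value 94
3. #3 write(81), leaving value 81
4. #4 write(84), leaving value 84
adding event 11 (#6 responds at 11) leaves no legal real-time order
include/drop combinations of the 1 pending operation (#5) were all tried; none helps
take #1, #2, #3, #4, #6 (pending dropped): step 2 already fails, because #2 read() → 0 cannot occur there
take #2, #1, #3, #4, #6 (pending dropped): step 5 already fails, because #6 read() → 0 cannot occur there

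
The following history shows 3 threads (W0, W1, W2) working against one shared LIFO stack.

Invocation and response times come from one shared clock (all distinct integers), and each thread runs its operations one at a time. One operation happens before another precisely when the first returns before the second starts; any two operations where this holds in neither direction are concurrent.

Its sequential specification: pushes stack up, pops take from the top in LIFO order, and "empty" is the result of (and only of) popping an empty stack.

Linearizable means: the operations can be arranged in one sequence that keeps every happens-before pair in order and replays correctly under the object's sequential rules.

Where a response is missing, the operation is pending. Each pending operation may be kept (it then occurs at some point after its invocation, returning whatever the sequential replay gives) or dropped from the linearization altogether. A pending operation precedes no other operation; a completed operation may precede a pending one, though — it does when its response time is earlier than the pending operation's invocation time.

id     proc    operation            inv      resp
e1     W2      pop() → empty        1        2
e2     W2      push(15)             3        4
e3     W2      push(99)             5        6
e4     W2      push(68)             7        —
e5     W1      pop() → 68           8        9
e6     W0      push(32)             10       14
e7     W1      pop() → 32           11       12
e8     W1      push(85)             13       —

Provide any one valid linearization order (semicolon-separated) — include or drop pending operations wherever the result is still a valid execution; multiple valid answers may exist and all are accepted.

e1; e2; e3; e4; e5; e6; e7

step 1: e1 pop() → empty — stack <>
step 2: e2 push(15) — stack <15>
step 3: e3 push(99) — stack <15,99>
step 4: e4 push(68) (pending, included) — stack <15,99,68>
step 5: e5 pop() → 68 — stack <15,99>
step 6: e6 push(32) — stack <15,99,32>
step 7: e7 pop() → 32 — stack <15,99>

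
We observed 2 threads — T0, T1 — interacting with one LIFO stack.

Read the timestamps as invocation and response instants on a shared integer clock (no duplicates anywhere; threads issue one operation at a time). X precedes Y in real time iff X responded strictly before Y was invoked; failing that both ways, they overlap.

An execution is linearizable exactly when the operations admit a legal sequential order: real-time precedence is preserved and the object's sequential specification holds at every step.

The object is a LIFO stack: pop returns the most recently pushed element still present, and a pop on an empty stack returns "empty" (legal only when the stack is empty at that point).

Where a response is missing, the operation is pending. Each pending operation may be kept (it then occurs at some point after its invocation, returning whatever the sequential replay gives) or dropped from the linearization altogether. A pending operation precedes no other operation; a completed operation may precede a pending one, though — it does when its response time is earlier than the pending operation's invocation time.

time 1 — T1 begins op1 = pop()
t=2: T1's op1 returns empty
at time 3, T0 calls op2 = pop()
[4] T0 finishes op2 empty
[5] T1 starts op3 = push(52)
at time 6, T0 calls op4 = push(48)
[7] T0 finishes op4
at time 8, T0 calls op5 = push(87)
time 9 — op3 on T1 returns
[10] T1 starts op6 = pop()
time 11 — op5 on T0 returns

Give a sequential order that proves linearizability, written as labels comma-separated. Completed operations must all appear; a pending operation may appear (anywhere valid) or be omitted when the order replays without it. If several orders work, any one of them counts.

op1, op2, op3, op4, op5

step 1: op1 pop() → empty — stack <>
step 2: op2 pop() → empty — stack <>
step 3: op3 push(52) — stack <52>
step 4: op4 push(48) — stack <52,48>
step 5: op5 push(87) — stack <52,48,87>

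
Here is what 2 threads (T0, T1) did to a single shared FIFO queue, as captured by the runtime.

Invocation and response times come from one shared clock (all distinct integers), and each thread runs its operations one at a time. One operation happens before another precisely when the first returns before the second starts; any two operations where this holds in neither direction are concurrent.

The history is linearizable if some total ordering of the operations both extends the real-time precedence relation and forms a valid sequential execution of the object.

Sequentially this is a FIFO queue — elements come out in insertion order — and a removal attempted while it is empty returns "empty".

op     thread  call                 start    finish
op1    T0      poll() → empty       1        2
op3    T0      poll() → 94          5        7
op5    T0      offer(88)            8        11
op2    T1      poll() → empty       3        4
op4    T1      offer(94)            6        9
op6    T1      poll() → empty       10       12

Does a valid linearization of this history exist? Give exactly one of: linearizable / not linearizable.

linearizable

a witness: op1, op2, op4, op3, op6, op5
1. op1 poll() → empty, leaving queue <>
2. op2 poll() → empty, leaving queue <>
3. op4 offer(94), leaving queue <94>
4. op3 poll() → 94, leaving queue <>
5. op6 poll() → empty, leaving queue <>
6. op5 offer(88), leaving queue <88>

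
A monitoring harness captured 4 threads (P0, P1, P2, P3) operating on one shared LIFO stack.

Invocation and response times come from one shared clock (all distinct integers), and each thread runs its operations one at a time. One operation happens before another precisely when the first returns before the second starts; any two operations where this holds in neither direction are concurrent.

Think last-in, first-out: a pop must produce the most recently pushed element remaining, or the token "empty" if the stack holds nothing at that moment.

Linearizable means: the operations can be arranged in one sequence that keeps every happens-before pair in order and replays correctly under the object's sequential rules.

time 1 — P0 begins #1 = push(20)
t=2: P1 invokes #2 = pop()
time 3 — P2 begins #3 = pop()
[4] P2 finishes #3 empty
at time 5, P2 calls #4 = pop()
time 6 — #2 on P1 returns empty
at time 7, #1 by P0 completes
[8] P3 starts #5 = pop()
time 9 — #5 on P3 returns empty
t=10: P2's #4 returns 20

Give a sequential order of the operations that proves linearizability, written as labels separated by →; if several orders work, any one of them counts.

#2 → #3 → #1 → #4 → #5

after step 1 (#2 pop() → empty): stack <>
after step 2 (#3 pop() → empty): stack <>
after step 3 (#1 push(20)): stack <20>
after step 4 (#4 pop() → 20): stack <>
after step 5 (#5 pop() → empty): stack <>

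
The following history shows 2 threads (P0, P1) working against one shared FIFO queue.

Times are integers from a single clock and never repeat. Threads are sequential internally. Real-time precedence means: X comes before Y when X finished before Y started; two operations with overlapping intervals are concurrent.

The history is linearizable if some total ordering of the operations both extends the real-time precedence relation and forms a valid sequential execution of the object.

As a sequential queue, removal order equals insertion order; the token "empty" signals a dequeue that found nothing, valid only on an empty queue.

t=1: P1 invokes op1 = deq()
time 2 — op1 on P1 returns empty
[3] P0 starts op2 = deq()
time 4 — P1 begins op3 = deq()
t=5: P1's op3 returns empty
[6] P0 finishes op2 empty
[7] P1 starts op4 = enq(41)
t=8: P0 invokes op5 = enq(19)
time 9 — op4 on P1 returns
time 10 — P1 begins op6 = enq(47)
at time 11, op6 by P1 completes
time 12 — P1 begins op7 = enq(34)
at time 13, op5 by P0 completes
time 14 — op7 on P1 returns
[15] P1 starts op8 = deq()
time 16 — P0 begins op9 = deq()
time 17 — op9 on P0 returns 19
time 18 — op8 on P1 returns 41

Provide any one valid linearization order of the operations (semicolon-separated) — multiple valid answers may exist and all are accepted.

after step 1 (op1 deq() → empty): queue <>
after step 2 (op2 deq() → empty): queue <>
after step 3 (op3 deq() → empty): queue <>
after step 4 (op4 enq(41)): queue <41>
after step 5 (op5 enq(19)): queue <41,19>
after step 6 (op6 enq(47)): queue <41,19,47>
after step 7 (op7 enq(34)): queue <41,19,47,34>
after step 8 (op8 deq() → 41): queue <19,47,34>
after step 9 (op9 deq() → 19): queue <47,34>

op1; op2; op3; op4; op5; op6; op7; op8; op9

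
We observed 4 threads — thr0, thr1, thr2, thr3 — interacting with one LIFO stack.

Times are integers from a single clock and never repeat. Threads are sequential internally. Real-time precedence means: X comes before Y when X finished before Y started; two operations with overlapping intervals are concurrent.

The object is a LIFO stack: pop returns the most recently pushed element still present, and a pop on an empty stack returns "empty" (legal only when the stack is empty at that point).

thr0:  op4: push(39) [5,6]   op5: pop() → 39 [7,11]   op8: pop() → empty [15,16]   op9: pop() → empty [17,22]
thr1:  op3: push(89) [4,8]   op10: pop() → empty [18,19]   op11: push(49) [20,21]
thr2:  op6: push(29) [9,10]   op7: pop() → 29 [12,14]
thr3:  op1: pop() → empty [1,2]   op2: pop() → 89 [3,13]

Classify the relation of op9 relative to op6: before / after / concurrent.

after

op9 spans [17,22], op6 spans [9,10]
resp(op6)=10 < inv(op9)=17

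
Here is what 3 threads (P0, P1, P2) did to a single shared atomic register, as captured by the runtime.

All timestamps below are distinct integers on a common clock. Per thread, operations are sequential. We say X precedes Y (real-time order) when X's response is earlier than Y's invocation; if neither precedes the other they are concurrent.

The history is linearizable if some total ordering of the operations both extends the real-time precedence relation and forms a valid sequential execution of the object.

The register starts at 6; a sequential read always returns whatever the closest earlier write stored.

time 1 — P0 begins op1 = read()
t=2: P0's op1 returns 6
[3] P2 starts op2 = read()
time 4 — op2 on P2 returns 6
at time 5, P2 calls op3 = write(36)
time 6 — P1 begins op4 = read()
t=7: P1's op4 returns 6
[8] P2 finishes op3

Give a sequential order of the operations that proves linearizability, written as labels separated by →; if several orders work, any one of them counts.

step 1: op1 read() → 6 — value 6
step 2: op2 read() → 6 — value 6
step 3: op4 read() → 6 — value 6
step 4: op3 write(36) — value 36

op1 → op2 → op4 → op3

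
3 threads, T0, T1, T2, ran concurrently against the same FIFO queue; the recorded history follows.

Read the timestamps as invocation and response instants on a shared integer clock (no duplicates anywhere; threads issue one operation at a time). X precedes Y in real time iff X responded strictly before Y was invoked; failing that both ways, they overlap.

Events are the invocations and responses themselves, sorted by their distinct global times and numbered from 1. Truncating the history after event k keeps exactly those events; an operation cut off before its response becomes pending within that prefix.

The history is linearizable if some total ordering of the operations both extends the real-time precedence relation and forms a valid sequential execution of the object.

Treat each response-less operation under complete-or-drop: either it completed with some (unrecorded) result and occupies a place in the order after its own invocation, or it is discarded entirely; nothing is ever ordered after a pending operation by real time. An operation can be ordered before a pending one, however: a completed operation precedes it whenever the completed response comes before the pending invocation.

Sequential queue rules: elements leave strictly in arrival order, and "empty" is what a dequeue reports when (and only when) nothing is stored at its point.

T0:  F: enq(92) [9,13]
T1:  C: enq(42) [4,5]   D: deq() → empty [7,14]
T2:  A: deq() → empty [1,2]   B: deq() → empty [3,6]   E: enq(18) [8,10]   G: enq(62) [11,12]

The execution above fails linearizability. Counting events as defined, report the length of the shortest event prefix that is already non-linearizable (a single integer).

14

a valid linearization of events 1..13 exists, for instance A, B, C, D, E, F, G:
step 1: A deq() → empty — queue <>
step 2: B deq() → empty — queue <>
step 3: C enq(42) — queue <42>
step 4: D deq() (pending, included) — queue <>
step 5: E enq(18) — queue <18>
step 6: F enq(92) — queue <18,92>
step 7: G enq(62) — queue <18,92,62>
at event 14 (D's time-14 response) nothing linearizes any more
sample order A, B, C, D, E, F, G stalls at step 4 — D deq() → empty has no legal effect
sample order A, B, C, D, E, G, F stalls at step 4 — D deq() → empty has no legal effect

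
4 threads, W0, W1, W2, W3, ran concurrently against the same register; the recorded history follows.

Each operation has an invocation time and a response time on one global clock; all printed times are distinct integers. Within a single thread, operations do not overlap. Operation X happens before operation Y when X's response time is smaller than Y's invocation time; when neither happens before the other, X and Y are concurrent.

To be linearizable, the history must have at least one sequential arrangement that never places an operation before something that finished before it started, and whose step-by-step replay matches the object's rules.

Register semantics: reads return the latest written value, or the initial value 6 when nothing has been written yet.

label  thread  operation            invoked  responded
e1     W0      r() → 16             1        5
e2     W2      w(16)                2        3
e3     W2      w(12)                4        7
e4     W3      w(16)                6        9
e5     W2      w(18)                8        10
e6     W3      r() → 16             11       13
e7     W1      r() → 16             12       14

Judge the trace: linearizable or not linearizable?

witness order: e2, e1, e3, e5, e4, e6, e7
after step 1 (e2 w(16)): value 16
after step 2 (e1 r() → 16): value 16
after step 3 (e3 w(12)): value 12
after step 4 (e5 w(18)): value 18
after step 5 (e4 w(16)): value 16
after step 6 (e6 r() → 16): value 16
after step 7 (e7 r() → 16): value 16

linearizable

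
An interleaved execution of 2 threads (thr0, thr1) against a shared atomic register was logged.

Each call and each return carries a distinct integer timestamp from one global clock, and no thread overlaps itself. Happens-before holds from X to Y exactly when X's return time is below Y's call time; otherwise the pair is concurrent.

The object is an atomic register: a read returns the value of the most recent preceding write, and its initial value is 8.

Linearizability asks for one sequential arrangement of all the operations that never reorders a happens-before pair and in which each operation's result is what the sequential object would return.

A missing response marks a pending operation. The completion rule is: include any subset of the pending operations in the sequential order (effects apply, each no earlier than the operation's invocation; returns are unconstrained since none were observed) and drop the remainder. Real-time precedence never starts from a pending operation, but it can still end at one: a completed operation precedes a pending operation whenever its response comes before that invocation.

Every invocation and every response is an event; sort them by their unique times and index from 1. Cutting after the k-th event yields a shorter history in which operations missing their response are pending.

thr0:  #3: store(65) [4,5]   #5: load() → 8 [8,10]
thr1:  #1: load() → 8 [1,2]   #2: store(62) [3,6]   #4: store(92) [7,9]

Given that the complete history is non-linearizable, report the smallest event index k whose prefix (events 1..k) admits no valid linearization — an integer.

events 1..9 are linearizable, e.g. via #1, #2, #3, #4:
step 1: #1 load() → 8 — value 8
step 2: #2 store(62) — value 62
step 3: #3 store(65) — value 65
step 4: #4 store(92) — value 92
event 10 — #5's response, time 10 — after it, nothing linearizes
for example #1, #2, #3, #4, #5 fails at step 5: #5 load() → 8 is not legal there
for example #1, #2, #3, #5, #4 fails at step 4: #5 load() → 8 is not legal there

10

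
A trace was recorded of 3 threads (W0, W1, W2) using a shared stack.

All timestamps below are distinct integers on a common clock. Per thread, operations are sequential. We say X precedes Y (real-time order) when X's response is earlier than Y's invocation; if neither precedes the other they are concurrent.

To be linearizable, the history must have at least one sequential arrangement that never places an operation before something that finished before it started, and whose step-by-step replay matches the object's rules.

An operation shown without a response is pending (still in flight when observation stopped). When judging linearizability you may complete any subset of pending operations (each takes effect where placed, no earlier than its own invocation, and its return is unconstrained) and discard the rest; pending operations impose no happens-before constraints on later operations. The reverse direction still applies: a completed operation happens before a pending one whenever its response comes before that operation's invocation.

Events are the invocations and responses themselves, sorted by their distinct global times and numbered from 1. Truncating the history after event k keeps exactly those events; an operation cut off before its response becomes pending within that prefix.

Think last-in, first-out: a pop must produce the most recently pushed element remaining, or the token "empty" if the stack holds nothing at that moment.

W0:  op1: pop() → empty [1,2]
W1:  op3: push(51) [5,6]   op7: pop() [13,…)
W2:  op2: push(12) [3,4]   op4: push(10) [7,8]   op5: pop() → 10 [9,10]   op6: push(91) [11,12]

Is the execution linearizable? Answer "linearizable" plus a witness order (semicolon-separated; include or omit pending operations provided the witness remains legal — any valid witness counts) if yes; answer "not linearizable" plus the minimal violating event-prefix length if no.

linearizable — witness: op1; op2; op3; op4; op5; op6

1. op1 pop() → empty, leaving stack <>
2. op2 push(12), leaving stack <12>
3. op3 push(51), leaving stack <12,51>
4. op4 push(10), leaving stack <12,51,10>
5. op5 pop() → 10, leaving stack <12,51>
6. op6 push(91), leaving stack <12,51,91>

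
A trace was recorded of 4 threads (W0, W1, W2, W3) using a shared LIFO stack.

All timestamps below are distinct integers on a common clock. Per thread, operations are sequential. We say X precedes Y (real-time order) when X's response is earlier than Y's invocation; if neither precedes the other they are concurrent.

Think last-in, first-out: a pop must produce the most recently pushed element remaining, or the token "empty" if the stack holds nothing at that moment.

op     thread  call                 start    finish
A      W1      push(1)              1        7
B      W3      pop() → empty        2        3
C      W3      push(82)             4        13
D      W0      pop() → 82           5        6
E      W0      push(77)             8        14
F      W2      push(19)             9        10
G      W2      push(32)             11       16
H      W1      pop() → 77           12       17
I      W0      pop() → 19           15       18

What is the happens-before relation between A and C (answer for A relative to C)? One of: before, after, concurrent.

concurrent

A spans [1,7], C spans [4,13]
the intervals overlap in both directions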